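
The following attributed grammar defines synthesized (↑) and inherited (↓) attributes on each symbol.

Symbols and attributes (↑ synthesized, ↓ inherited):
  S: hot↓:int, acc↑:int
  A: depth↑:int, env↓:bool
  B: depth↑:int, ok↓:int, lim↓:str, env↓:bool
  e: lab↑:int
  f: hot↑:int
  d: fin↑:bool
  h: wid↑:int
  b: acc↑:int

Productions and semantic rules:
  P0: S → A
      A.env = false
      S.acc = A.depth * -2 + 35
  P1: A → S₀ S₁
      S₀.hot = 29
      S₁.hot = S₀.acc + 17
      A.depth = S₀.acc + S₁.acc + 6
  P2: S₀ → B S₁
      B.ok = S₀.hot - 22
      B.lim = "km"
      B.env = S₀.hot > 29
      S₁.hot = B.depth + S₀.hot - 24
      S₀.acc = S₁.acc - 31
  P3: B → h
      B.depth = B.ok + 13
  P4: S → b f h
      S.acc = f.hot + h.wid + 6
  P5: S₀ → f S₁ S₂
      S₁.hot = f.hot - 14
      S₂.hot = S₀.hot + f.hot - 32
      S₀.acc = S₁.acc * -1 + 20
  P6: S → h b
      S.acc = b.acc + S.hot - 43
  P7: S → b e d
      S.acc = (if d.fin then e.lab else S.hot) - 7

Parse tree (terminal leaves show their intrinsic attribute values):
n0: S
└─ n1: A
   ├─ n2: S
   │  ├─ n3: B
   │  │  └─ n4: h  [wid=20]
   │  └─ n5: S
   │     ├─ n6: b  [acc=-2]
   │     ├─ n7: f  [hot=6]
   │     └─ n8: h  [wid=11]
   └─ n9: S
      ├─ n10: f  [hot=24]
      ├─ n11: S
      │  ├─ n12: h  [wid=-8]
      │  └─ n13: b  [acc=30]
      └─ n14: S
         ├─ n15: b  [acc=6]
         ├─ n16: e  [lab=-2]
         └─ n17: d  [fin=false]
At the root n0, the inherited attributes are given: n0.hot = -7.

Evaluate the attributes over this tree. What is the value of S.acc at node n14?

1. n0.hot = -7  [given at root]
2. n1.env = false  [false]
3. n2.hot = 29  [29]
4. n3.ok = 7  [S₀.hot - 22]
5. n3.lim = "km"  ["km"]
6. n3.env = false  [S₀.hot > 29]
7. n4.wid = 20  [terminal]
8. n3.depth = 20  [B.ok + 13]
9. n5.hot = 25  [B.depth + S₀.hot - 24]
10. n6.acc = -2  [terminal]
11. n7.hot = 6  [terminal]
12. n8.wid = 11  [terminal]
13. n5.acc = 23  [f.hot + h.wid + 6]
14. n2.acc = -8  [S₁.acc - 31]
15. n9.hot = 9  [S₀.acc + 17]
16. n10.hot = 24  [terminal]
17. n11.hot = 10  [f.hot - 14]
18. n12.wid = -8  [terminal]
19. n13.acc = 30  [terminal]
20. n11.acc = -3  [b.acc + S.hot - 43]
21. n14.hot = 1  [S₀.hot + f.hot - 32]
22. n15.acc = 6  [terminal]
23. n16.lab = -2  [terminal]
24. n17.fin = false  [terminal]
25. n14.acc = -6  [(if d.fin then e.lab else S.hot) - 7]
26. n9.acc = 23  [S₁.acc * -1 + 20]
27. n1.depth = 21  [S₀.acc + S₁.acc + 6]
28. n0.acc = -7  [A.depth * -2 + 35]

-6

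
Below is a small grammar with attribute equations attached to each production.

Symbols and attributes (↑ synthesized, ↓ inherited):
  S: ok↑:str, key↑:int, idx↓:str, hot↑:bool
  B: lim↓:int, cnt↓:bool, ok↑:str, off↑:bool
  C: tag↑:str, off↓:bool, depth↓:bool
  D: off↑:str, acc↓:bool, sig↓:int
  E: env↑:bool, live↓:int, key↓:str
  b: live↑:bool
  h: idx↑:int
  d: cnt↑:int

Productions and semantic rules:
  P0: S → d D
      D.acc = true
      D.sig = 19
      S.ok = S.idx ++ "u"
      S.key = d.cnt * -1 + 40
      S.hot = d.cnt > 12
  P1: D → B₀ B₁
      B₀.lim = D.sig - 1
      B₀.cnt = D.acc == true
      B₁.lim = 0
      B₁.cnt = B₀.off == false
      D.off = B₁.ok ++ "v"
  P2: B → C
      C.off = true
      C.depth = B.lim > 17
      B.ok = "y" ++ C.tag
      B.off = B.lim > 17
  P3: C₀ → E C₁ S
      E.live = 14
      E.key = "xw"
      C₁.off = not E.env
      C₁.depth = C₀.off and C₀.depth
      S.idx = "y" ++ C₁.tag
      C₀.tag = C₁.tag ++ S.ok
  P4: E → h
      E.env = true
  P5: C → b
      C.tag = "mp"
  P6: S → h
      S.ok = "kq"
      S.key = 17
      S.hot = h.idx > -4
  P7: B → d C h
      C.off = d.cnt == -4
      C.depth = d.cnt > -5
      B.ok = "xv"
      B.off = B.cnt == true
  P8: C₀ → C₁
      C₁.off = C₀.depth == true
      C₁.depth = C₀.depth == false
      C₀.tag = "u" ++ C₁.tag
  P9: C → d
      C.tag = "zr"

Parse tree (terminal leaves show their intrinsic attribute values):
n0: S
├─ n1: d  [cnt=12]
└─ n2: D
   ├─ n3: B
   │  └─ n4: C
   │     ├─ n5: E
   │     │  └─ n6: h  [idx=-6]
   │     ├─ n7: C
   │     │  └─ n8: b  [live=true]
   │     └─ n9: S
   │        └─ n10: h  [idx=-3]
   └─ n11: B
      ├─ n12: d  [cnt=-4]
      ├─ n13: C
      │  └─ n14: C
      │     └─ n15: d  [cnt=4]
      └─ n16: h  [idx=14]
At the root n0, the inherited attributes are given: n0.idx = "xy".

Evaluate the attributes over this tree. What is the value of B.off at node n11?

false

1. n0.idx = "xy"  [given at root]
2. n1.cnt = 12  [terminal]
3. n2.acc = true  [true]
4. n2.sig = 19  [19]
5. n3.lim = 18  [D.sig - 1]
6. n3.cnt = true  [D.acc == true]
7. n4.off = true  [true]
8. n4.depth = true  [B.lim > 17]
9. n5.live = 14  [14]
10. n5.key = "xw"  ["xw"]
11. n6.idx = -6  [terminal]
12. n5.env = true  [true]
13. n7.off = false  [not E.env]
14. n7.depth = true  [C₀.off and C₀.depth]
15. n8.live = true  [terminal]
16. n7.tag = "mp"  ["mp"]
17. n9.idx = "ymp"  ["y" ++ C₁.tag]
18. n10.idx = -3  [terminal]
19. n9.ok = "kq"  ["kq"]
20. n9.key = 17  [17]
21. n9.hot = true  [h.idx > -4]
22. n4.tag = "mpkq"  [C₁.tag ++ S.ok]
23. n3.ok = "ympkq"  ["y" ++ C.tag]
24. n3.off = true  [B.lim > 17]
25. n11.lim = 0  [0]
26. n11.cnt = false  [B₀.off == false]
27. n12.cnt = -4  [terminal]
28. n13.off = true  [d.cnt == -4]
29. n13.depth = true  [d.cnt > -5]
30. n14.off = true  [C₀.depth == true]
31. n14.depth = false  [C₀.depth == false]
32. n15.cnt = 4  [terminal]
33. n14.tag = "zr"  ["zr"]
34. n13.tag = "uzr"  ["u" ++ C₁.tag]
35. n16.idx = 14  [terminal]
36. n11.ok = "xv"  ["xv"]
37. n11.off = false  [B.cnt == true]
38. n2.off = "xvv"  [B₁.ok ++ "v"]
39. n0.ok = "xyu"  [S.idx ++ "u"]
40. n0.key = 28  [d.cnt * -1 + 40]
41. n0.hot = false  [d.cnt > 12]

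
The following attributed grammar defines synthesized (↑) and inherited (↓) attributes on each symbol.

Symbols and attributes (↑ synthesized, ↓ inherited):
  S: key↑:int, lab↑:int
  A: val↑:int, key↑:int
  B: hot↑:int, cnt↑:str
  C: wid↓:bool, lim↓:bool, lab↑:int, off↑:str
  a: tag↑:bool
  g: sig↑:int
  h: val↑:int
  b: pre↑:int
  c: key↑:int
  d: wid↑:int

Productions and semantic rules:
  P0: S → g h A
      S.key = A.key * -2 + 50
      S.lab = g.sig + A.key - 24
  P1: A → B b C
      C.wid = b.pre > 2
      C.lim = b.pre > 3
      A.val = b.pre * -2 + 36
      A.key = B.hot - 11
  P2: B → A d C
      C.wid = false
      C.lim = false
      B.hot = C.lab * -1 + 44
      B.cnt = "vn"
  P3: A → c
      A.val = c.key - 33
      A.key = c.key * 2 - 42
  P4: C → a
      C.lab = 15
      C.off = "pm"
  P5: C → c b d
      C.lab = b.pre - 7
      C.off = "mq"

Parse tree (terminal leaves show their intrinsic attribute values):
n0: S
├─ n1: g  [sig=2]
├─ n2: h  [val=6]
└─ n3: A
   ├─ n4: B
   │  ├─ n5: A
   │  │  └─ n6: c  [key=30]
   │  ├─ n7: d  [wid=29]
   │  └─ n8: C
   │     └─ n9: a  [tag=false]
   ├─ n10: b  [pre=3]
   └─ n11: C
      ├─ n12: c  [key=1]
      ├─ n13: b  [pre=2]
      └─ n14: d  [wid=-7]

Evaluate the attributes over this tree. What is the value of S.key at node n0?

1. n1.sig = 2  [terminal]
2. n2.val = 6  [terminal]
3. n6.key = 30  [terminal]
4. n5.val = -3  [c.key - 33]
5. n5.key = 18  [c.key * 2 - 42]
6. n7.wid = 29  [terminal]
7. n8.wid = false  [false]
8. n8.lim = false  [false]
9. n9.tag = false  [terminal]
10. n8.lab = 15  [15]
11. n8.off = "pm"  ["pm"]
12. n4.hot = 29  [C.lab * -1 + 44]
13. n4.cnt = "vn"  ["vn"]
14. n10.pre = 3  [terminal]
15. n11.wid = true  [b.pre > 2]
16. n11.lim = false  [b.pre > 3]
17. n12.key = 1  [terminal]
18. n13.pre = 2  [terminal]
19. n14.wid = -7  [terminal]
20. n11.lab = -5  [b.pre - 7]
21. n11.off = "mq"  ["mq"]
22. n3.val = 30  [b.pre * -2 + 36]
23. n3.key = 18  [B.hot - 11]
24. n0.key = 14  [A.key * -2 + 50]
25. n0.lab = -4  [g.sig + A.key - 24]

14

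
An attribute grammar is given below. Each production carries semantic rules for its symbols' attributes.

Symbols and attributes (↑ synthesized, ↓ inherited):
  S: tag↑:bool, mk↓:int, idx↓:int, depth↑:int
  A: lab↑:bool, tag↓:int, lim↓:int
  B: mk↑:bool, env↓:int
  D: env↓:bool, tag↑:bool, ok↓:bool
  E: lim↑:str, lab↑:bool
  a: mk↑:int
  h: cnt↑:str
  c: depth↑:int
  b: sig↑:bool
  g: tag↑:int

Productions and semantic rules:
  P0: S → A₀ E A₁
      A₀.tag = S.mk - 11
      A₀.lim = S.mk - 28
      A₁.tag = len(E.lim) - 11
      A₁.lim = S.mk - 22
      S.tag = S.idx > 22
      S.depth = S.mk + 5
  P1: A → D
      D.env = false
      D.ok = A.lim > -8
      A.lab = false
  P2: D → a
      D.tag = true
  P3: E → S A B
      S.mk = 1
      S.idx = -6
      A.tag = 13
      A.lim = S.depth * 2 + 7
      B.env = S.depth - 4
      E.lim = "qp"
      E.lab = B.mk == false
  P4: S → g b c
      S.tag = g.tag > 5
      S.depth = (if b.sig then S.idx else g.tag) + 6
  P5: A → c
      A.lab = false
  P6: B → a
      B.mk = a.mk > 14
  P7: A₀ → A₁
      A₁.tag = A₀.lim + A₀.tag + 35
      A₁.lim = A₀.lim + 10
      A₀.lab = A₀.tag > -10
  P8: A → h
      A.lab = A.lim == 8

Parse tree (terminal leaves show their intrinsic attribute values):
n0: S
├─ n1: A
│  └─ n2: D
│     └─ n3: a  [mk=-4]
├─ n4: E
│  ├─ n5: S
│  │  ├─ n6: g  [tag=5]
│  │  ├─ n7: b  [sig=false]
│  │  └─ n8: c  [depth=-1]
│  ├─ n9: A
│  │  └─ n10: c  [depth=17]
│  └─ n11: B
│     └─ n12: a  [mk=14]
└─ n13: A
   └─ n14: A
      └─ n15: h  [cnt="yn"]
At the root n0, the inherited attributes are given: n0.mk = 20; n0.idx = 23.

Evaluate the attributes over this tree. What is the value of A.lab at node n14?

true

1. n0.mk = 20  [given at root]
2. n0.idx = 23  [given at root]
3. n1.tag = 9  [S.mk - 11]
4. n1.lim = -8  [S.mk - 28]
5. n2.env = false  [false]
6. n2.ok = false  [A.lim > -8]
7. n3.mk = -4  [terminal]
8. n2.tag = true  [true]
9. n1.lab = false  [false]
10. n5.mk = 1  [1]
11. n5.idx = -6  [-6]
12. n6.tag = 5  [terminal]
13. n7.sig = false  [terminal]
14. n8.depth = -1  [terminal]
15. n5.tag = false  [g.tag > 5]
16. n5.depth = 11  [(if b.sig then S.idx else g.tag) + 6]
17. n9.tag = 13  [13]
18. n9.lim = 29  [S.depth * 2 + 7]
19. n10.depth = 17  [terminal]
20. n9.lab = false  [false]
21. n11.env = 7  [S.depth - 4]
22. n12.mk = 14  [terminal]
23. n11.mk = false  [a.mk > 14]
24. n4.lim = "qp"  ["qp"]
25. n4.lab = true  [B.mk == false]
26. n13.tag = -9  [len(E.lim) - 11]
27. n13.lim = -2  [S.mk - 22]
28. n14.tag = 24  [A₀.lim + A₀.tag + 35]
29. n14.lim = 8  [A₀.lim + 10]
30. n15.cnt = "yn"  [terminal]
31. n14.lab = true  [A.lim == 8]
32. n13.lab = true  [A₀.tag > -10]
33. n0.tag = true  [S.idx > 22]
34. n0.depth = 25  [S.mk + 5]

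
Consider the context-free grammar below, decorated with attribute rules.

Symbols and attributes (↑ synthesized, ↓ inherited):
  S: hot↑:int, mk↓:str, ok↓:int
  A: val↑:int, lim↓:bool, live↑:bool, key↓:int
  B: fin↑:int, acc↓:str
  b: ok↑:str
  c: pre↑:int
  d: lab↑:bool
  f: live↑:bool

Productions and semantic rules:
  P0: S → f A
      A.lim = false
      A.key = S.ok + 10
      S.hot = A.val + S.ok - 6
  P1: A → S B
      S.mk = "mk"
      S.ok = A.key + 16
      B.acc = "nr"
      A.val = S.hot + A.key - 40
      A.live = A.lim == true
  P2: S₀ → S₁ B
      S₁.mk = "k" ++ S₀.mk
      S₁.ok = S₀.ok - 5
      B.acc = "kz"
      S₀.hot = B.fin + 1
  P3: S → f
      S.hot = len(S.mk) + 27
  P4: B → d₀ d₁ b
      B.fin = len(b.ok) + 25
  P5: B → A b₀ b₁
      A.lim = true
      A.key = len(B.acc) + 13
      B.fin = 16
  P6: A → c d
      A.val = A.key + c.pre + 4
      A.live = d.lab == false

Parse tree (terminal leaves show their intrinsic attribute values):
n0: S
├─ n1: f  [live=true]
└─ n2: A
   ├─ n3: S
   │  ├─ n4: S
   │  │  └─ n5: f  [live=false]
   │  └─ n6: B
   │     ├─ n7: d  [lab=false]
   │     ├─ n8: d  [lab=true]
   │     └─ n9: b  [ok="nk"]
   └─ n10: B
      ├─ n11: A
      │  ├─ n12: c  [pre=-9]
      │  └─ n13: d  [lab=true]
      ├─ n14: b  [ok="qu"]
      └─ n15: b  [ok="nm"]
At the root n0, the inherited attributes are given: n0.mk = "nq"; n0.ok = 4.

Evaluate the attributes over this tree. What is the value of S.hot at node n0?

0

1. n0.mk = "nq"  [given at root]
2. n0.ok = 4  [given at root]
3. n1.live = true  [terminal]
4. n2.lim = false  [false]
5. n2.key = 14  [S.ok + 10]
6. n3.mk = "mk"  ["mk"]
7. n3.ok = 30  [A.key + 16]
8. n4.mk = "kmk"  ["k" ++ S₀.mk]
9. n4.ok = 25  [S₀.ok - 5]
10. n5.live = false  [terminal]
11. n4.hot = 30  [len(S.mk) + 27]
12. n6.acc = "kz"  ["kz"]
13. n7.lab = false  [terminal]
14. n8.lab = true  [terminal]
15. n9.ok = "nk"  [terminal]
16. n6.fin = 27  [len(b.ok) + 25]
17. n3.hot = 28  [B.fin + 1]
18. n10.acc = "nr"  ["nr"]
19. n11.lim = true  [true]
20. n11.key = 15  [len(B.acc) + 13]
21. n12.pre = -9  [terminal]
22. n13.lab = true  [terminal]
23. n11.val = 10  [A.key + c.pre + 4]
24. n11.live = false  [d.lab == false]
25. n14.ok = "qu"  [terminal]
26. n15.ok = "nm"  [terminal]
27. n10.fin = 16  [16]
28. n2.val = 2  [S.hot + A.key - 40]
29. n2.live = false  [A.lim == true]
30. n0.hot = 0  [A.val + S.ok - 6]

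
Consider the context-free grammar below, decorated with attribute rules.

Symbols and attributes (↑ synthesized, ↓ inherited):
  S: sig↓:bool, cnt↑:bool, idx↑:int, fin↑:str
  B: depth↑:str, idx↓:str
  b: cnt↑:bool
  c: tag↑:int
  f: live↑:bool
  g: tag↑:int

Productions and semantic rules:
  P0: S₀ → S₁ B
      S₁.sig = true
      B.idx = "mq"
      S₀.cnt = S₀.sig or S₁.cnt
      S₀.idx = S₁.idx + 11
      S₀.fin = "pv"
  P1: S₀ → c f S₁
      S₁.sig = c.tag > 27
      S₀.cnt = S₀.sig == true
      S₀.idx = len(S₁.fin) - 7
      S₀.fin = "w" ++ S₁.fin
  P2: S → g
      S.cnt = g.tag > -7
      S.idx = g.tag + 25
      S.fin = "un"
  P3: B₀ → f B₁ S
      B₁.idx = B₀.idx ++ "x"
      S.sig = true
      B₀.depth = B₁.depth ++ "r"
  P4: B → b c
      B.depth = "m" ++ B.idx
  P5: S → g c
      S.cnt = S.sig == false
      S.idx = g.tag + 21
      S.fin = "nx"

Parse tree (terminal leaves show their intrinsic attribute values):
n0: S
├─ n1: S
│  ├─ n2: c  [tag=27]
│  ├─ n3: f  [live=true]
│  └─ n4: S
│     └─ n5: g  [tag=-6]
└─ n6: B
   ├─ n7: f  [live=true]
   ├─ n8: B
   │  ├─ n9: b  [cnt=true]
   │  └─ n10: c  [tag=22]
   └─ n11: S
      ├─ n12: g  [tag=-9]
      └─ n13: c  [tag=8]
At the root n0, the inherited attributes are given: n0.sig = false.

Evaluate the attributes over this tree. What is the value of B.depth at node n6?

1. n0.sig = false  [given at root]
2. n1.sig = true  [true]
3. n2.tag = 27  [terminal]
4. n3.live = true  [terminal]
5. n4.sig = false  [c.tag > 27]
6. n5.tag = -6  [terminal]
7. n4.cnt = true  [g.tag > -7]
8. n4.idx = 19  [g.tag + 25]
9. n4.fin = "un"  ["un"]
10. n1.cnt = true  [S₀.sig == true]
11. n1.idx = -5  [len(S₁.fin) - 7]
12. n1.fin = "wun"  ["w" ++ S₁.fin]
13. n6.idx = "mq"  ["mq"]
14. n7.live = true  [terminal]
15. n8.idx = "mqx"  [B₀.idx ++ "x"]
16. n9.cnt = true  [terminal]
17. n10.tag = 22  [terminal]
18. n8.depth = "mmqx"  ["m" ++ B.idx]
19. n11.sig = true  [true]
20. n12.tag = -9  [terminal]
21. n13.tag = 8  [terminal]
22. n11.cnt = false  [S.sig == false]
23. n11.idx = 12  [g.tag + 21]
24. n11.fin = "nx"  ["nx"]
25. n6.depth = "mmqxr"  [B₁.depth ++ "r"]
26. n0.cnt = true  [S₀.sig or S₁.cnt]
27. n0.idx = 6  [S₁.idx + 11]
28. n0.fin = "pv"  ["pv"]

"mmqxr"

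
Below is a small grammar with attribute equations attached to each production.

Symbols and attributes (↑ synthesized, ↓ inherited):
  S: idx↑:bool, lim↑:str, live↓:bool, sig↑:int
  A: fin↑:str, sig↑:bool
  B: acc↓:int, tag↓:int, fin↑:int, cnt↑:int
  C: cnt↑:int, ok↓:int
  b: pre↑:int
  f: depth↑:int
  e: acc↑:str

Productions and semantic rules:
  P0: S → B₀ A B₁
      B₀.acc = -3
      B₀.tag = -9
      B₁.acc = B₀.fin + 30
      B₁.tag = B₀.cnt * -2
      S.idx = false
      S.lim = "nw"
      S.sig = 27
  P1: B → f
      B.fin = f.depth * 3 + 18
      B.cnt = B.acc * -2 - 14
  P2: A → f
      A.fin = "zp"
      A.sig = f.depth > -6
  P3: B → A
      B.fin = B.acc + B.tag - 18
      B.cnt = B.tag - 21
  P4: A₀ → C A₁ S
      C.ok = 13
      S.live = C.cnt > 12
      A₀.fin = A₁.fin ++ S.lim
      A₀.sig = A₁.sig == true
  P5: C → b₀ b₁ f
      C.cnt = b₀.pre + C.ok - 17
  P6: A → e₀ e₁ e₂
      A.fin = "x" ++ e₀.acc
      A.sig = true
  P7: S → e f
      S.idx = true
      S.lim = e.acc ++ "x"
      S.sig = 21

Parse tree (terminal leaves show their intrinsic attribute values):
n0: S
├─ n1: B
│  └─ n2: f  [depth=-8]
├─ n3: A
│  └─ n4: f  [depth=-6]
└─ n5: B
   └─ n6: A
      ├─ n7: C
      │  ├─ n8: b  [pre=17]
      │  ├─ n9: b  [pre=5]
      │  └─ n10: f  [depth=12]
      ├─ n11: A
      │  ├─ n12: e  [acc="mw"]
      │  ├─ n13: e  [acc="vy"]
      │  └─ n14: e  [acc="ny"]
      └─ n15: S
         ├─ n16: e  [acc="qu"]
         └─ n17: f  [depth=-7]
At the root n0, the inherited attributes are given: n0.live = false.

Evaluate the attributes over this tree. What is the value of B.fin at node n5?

1. n0.live = false  [given at root]
2. n1.acc = -3  [-3]
3. n1.tag = -9  [-9]
4. n2.depth = -8  [terminal]
5. n1.fin = -6  [f.depth * 3 + 18]
6. n1.cnt = -8  [B.acc * -2 - 14]
7. n4.depth = -6  [terminal]
8. n3.fin = "zp"  ["zp"]
9. n3.sig = false  [f.depth > -6]
10. n5.acc = 24  [B₀.fin + 30]
11. n5.tag = 16  [B₀.cnt * -2]
12. n7.ok = 13  [13]
13. n8.pre = 17  [terminal]
14. n9.pre = 5  [terminal]
15. n10.depth = 12  [terminal]
16. n7.cnt = 13  [b₀.pre + C.ok - 17]
17. n12.acc = "mw"  [terminal]
18. n13.acc = "vy"  [terminal]
19. n14.acc = "ny"  [terminal]
20. n11.fin = "xmw"  ["x" ++ e₀.acc]
21. n11.sig = true  [true]
22. n15.live = true  [C.cnt > 12]
23. n16.acc = "qu"  [terminal]
24. n17.depth = -7  [terminal]
25. n15.idx = true  [true]
26. n15.lim = "qux"  [e.acc ++ "x"]
27. n15.sig = 21  [21]
28. n6.fin = "xmwqux"  [A₁.fin ++ S.lim]
29. n6.sig = true  [A₁.sig == true]
30. n5.fin = 22  [B.acc + B.tag - 18]
31. n5.cnt = -5  [B.tag - 21]
32. n0.idx = false  [false]
33. n0.lim = "nw"  ["nw"]
34. n0.sig = 27  [27]

22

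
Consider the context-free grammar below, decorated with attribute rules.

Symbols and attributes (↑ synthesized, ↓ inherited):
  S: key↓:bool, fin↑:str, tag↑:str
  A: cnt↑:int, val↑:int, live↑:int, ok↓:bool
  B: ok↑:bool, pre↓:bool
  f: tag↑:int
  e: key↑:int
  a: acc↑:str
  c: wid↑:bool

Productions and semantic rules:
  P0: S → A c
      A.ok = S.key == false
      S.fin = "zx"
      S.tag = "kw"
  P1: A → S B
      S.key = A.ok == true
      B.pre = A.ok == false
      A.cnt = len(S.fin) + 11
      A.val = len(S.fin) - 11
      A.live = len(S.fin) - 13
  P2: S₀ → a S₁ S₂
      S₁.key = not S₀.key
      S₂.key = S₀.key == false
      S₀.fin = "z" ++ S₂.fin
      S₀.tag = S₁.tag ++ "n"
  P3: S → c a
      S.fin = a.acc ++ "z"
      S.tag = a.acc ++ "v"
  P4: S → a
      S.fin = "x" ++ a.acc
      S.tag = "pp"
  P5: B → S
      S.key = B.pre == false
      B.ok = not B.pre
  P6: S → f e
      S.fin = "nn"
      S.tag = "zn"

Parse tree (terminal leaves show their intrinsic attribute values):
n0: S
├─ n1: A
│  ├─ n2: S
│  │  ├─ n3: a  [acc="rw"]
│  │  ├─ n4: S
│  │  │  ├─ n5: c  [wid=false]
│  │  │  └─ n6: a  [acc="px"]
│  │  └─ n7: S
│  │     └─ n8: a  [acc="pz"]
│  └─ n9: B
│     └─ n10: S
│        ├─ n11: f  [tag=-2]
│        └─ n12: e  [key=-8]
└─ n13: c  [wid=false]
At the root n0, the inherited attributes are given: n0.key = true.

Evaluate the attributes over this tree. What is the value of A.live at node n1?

-9

1. n0.key = true  [given at root]
2. n1.ok = false  [S.key == false]
3. n2.key = false  [A.ok == true]
4. n3.acc = "rw"  [terminal]
5. n4.key = true  [not S₀.key]
6. n5.wid = false  [terminal]
7. n6.acc = "px"  [terminal]
8. n4.fin = "pxz"  [a.acc ++ "z"]
9. n4.tag = "pxv"  [a.acc ++ "v"]
10. n7.key = true  [S₀.key == false]
11. n8.acc = "pz"  [terminal]
12. n7.fin = "xpz"  ["x" ++ a.acc]
13. n7.tag = "pp"  ["pp"]
14. n2.fin = "zxpz"  ["z" ++ S₂.fin]
15. n2.tag = "pxvn"  [S₁.tag ++ "n"]
16. n9.pre = true  [A.ok == false]
17. n10.key = false  [B.pre == false]
18. n11.tag = -2  [terminal]
19. n12.key = -8  [terminal]
20. n10.fin = "nn"  ["nn"]
21. n10.tag = "zn"  ["zn"]
22. n9.ok = false  [not B.pre]
23. n1.cnt = 15  [len(S.fin) + 11]
24. n1.val = -7  [len(S.fin) - 11]
25. n1.live = -9  [len(S.fin) - 13]
26. n13.wid = false  [terminal]
27. n0.fin = "zx"  ["zx"]
28. n0.tag = "kw"  ["kw"]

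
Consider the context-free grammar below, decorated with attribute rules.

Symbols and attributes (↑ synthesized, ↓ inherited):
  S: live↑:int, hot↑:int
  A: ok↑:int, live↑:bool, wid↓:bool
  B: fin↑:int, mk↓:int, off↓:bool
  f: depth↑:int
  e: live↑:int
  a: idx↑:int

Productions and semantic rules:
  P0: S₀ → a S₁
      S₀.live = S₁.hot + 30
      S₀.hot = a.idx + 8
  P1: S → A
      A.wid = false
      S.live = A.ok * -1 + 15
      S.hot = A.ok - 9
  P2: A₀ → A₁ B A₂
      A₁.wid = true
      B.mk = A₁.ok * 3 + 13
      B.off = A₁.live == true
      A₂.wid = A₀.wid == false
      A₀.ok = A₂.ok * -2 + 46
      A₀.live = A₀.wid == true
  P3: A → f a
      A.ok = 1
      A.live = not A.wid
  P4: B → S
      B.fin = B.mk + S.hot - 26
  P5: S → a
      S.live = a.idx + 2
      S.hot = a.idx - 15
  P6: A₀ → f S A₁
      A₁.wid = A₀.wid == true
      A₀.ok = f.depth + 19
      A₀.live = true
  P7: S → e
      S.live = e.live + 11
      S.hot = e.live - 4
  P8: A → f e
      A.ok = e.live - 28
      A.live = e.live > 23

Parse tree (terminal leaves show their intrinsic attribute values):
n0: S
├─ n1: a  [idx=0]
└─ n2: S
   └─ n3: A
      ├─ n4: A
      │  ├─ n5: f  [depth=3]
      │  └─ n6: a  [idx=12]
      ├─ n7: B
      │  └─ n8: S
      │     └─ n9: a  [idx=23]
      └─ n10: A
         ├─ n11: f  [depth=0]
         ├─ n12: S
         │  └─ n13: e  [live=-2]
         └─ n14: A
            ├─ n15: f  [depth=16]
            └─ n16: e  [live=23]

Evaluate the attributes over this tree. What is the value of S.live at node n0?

29

1. n1.idx = 0  [terminal]
2. n3.wid = false  [false]
3. n4.wid = true  [true]
4. n5.depth = 3  [terminal]
5. n6.idx = 12  [terminal]
6. n4.ok = 1  [1]
7. n4.live = false  [not A.wid]
8. n7.mk = 16  [A₁.ok * 3 + 13]
9. n7.off = false  [A₁.live == true]
10. n9.idx = 23  [terminal]
11. n8.live = 25  [a.idx + 2]
12. n8.hot = 8  [a.idx - 15]
13. n7.fin = -2  [B.mk + S.hot - 26]
14. n10.wid = true  [A₀.wid == false]
15. n11.depth = 0  [terminal]
16. n13.live = -2  [terminal]
17. n12.live = 9  [e.live + 11]
18. n12.hot = -6  [e.live - 4]
19. n14.wid = true  [A₀.wid == true]
20. n15.depth = 16  [terminal]
21. n16.live = 23  [terminal]
22. n14.ok = -5  [e.live - 28]
23. n14.live = false  [e.live > 23]
24. n10.ok = 19  [f.depth + 19]
25. n10.live = true  [true]
26. n3.ok = 8  [A₂.ok * -2 + 46]
27. n3.live = false  [A₀.wid == true]
28. n2.live = 7  [A.ok * -1 + 15]
29. n2.hot = -1  [A.ok - 9]
30. n0.live = 29  [S₁.hot + 30]
31. n0.hot = 8  [a.idx + 8]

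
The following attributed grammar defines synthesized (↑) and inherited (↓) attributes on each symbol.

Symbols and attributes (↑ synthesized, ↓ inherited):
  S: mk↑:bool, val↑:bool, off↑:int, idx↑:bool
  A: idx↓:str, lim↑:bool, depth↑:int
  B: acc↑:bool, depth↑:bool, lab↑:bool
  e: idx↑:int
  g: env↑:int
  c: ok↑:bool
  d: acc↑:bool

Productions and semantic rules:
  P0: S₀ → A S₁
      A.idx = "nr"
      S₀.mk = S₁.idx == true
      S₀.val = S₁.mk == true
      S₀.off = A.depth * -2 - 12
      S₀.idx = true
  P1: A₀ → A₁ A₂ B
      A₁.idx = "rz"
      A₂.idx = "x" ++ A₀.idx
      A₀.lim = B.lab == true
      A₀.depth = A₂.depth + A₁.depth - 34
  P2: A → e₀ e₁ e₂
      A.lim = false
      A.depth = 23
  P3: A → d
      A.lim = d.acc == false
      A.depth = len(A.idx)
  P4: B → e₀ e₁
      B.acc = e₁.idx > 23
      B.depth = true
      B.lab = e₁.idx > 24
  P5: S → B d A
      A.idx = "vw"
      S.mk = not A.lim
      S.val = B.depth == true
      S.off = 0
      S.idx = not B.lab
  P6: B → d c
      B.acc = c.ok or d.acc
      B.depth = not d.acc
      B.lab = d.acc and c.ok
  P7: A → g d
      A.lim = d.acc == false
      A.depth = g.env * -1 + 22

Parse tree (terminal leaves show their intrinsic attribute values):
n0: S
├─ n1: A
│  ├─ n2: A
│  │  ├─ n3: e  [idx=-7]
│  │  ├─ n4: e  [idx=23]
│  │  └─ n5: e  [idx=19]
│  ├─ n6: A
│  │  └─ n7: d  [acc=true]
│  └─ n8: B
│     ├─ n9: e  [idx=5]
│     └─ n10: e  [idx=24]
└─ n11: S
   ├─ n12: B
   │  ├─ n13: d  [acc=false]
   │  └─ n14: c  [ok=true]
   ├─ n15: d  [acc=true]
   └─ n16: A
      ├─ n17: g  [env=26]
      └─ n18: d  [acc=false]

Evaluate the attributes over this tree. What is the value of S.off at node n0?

1. n1.idx = "nr"  ["nr"]
2. n2.idx = "rz"  ["rz"]
3. n3.idx = -7  [terminal]
4. n4.idx = 23  [terminal]
5. n5.idx = 19  [terminal]
6. n2.lim = false  [false]
7. n2.depth = 23  [23]
8. n6.idx = "xnr"  ["x" ++ A₀.idx]
9. n7.acc = true  [terminal]
10. n6.lim = false  [d.acc == false]
11. n6.depth = 3  [len(A.idx)]
12. n9.idx = 5  [terminal]
13. n10.idx = 24  [terminal]
14. n8.acc = true  [e₁.idx > 23]
15. n8.depth = true  [true]
16. n8.lab = false  [e₁.idx > 24]
17. n1.lim = false  [B.lab == true]
18. n1.depth = -8  [A₂.depth + A₁.depth - 34]
19. n13.acc = false  [terminal]
20. n14.ok = true  [terminal]
21. n12.acc = true  [c.ok or d.acc]
22. n12.depth = true  [not d.acc]
23. n12.lab = false  [d.acc and c.ok]
24. n15.acc = true  [terminal]
25. n16.idx = "vw"  ["vw"]
26. n17.env = 26  [terminal]
27. n18.acc = false  [terminal]
28. n16.lim = true  [d.acc == false]
29. n16.depth = -4  [g.env * -1 + 22]
30. n11.mk = false  [not A.lim]
31. n11.val = true  [B.depth == true]
32. n11.off = 0  [0]
33. n11.idx = true  [not B.lab]
34. n0.mk = true  [S₁.idx == true]
35. n0.val = false  [S₁.mk == true]
36. n0.off = 4  [A.depth * -2 - 12]
37. n0.idx = true  [true]

4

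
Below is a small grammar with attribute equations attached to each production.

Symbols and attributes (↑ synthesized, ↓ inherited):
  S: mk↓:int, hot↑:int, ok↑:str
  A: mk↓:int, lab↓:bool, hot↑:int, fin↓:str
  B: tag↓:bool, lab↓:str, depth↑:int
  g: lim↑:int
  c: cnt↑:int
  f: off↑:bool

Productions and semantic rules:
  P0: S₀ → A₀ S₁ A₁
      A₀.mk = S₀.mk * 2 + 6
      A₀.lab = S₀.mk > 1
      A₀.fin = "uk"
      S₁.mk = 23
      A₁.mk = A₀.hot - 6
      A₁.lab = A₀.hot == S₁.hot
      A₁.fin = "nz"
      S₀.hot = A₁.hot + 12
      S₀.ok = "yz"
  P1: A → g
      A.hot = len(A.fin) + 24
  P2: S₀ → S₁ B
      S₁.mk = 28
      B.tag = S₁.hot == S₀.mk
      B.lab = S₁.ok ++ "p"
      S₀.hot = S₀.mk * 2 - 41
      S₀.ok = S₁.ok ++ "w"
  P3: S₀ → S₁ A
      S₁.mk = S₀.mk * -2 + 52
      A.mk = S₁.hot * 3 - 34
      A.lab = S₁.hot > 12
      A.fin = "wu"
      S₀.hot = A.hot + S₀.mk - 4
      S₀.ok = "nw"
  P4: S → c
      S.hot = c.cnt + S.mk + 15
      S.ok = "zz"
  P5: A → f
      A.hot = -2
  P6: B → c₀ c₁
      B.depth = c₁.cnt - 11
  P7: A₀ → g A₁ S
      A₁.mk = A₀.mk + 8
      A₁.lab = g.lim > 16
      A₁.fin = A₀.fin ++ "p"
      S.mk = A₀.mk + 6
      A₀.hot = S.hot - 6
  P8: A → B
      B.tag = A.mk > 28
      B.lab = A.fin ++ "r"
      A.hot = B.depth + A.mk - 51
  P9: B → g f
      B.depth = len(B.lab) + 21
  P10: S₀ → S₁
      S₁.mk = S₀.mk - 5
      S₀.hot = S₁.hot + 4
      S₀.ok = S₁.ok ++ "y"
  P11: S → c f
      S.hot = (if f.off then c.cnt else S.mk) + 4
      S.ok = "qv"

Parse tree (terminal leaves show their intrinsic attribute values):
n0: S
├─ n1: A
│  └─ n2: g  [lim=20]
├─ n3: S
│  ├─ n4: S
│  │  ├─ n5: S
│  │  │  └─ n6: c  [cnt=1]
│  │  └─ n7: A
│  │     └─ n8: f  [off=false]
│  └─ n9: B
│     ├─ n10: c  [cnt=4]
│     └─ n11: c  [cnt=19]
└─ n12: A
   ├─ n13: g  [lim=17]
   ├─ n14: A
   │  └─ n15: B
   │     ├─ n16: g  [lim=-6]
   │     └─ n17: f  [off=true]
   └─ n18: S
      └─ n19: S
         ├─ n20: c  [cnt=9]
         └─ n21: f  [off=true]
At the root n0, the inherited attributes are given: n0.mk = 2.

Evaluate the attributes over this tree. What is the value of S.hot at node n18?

1. n0.mk = 2  [given at root]
2. n1.mk = 10  [S₀.mk * 2 + 6]
3. n1.lab = true  [S₀.mk > 1]
4. n1.fin = "uk"  ["uk"]
5. n2.lim = 20  [terminal]
6. n1.hot = 26  [len(A.fin) + 24]
7. n3.mk = 23  [23]
8. n4.mk = 28  [28]
9. n5.mk = -4  [S₀.mk * -2 + 52]
10. n6.cnt = 1  [terminal]
11. n5.hot = 12  [c.cnt + S.mk + 15]
12. n5.ok = "zz"  ["zz"]
13. n7.mk = 2  [S₁.hot * 3 - 34]
14. n7.lab = false  [S₁.hot > 12]
15. n7.fin = "wu"  ["wu"]
16. n8.off = false  [terminal]
17. n7.hot = -2  [-2]
18. n4.hot = 22  [A.hot + S₀.mk - 4]
19. n4.ok = "nw"  ["nw"]
20. n9.tag = false  [S₁.hot == S₀.mk]
21. n9.lab = "nwp"  [S₁.ok ++ "p"]
22. n10.cnt = 4  [terminal]
23. n11.cnt = 19  [terminal]
24. n9.depth = 8  [c₁.cnt - 11]
25. n3.hot = 5  [S₀.mk * 2 - 41]
26. n3.ok = "nww"  [S₁.ok ++ "w"]
27. n12.mk = 20  [A₀.hot - 6]
28. n12.lab = false  [A₀.hot == S₁.hot]
29. n12.fin = "nz"  ["nz"]
30. n13.lim = 17  [terminal]
31. n14.mk = 28  [A₀.mk + 8]
32. n14.lab = true  [g.lim > 16]
33. n14.fin = "nzp"  [A₀.fin ++ "p"]
34. n15.tag = false  [A.mk > 28]
35. n15.lab = "nzpr"  [A.fin ++ "r"]
36. n16.lim = -6  [terminal]
37. n17.off = true  [terminal]
38. n15.depth = 25  [len(B.lab) + 21]
39. n14.hot = 2  [B.depth + A.mk - 51]
40. n18.mk = 26  [A₀.mk + 6]
41. n19.mk = 21  [S₀.mk - 5]
42. n20.cnt = 9  [terminal]
43. n21.off = true  [terminal]
44. n19.hot = 13  [(if f.off then c.cnt else S.mk) + 4]
45. n19.ok = "qv"  ["qv"]
46. n18.hot = 17  [S₁.hot + 4]
47. n18.ok = "qvy"  [S₁.ok ++ "y"]
48. n12.hot = 11  [S.hot - 6]
49. n0.hot = 23  [A₁.hot + 12]
50. n0.ok = "yz"  ["yz"]

17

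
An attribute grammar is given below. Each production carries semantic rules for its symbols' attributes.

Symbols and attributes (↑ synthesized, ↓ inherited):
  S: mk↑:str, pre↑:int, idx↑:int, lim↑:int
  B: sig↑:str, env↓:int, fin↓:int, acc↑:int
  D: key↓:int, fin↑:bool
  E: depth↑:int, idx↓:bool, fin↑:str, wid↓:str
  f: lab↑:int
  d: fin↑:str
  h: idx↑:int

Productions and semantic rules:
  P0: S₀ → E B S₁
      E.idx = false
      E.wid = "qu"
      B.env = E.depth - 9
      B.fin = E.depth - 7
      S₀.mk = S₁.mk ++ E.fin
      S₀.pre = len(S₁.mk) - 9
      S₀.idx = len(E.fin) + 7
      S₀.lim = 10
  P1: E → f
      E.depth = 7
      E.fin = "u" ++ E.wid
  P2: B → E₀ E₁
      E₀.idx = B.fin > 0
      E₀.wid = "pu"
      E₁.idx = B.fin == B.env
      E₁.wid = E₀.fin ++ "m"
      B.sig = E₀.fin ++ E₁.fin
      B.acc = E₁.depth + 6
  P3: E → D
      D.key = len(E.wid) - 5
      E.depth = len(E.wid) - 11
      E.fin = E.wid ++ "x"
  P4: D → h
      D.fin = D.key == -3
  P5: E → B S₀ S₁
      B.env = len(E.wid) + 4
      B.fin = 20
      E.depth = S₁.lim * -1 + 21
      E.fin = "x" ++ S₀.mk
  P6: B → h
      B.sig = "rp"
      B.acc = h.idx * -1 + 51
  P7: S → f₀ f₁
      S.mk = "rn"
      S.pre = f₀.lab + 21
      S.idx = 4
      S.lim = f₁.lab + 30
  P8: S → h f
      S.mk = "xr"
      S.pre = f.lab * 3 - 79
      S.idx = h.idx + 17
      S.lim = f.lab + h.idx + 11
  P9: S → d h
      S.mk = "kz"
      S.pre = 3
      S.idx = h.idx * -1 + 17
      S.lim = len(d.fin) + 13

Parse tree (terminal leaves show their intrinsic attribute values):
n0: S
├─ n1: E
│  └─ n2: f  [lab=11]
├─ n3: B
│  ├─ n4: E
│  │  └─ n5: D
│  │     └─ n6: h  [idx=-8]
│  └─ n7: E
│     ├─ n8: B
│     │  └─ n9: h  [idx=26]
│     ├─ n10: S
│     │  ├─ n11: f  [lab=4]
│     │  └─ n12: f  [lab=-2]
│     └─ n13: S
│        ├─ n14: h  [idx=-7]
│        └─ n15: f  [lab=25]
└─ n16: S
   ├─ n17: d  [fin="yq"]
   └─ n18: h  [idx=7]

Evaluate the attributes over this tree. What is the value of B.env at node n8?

8

1. n1.idx = false  [false]
2. n1.wid = "qu"  ["qu"]
3. n2.lab = 11  [terminal]
4. n1.depth = 7  [7]
5. n1.fin = "uqu"  ["u" ++ E.wid]
6. n3.env = -2  [E.depth - 9]
7. n3.fin = 0  [E.depth - 7]
8. n4.idx = false  [B.fin > 0]
9. n4.wid = "pu"  ["pu"]
10. n5.key = -3  [len(E.wid) - 5]
11. n6.idx = -8  [terminal]
12. n5.fin = true  [D.key == -3]
13. n4.depth = -9  [len(E.wid) - 11]
14. n4.fin = "pux"  [E.wid ++ "x"]
15. n7.idx = false  [B.fin == B.env]
16. n7.wid = "puxm"  [E₀.fin ++ "m"]
17. n8.env = 8  [len(E.wid) + 4]
18. n8.fin = 20  [20]
19. n9.idx = 26  [terminal]
20. n8.sig = "rp"  ["rp"]
21. n8.acc = 25  [h.idx * -1 + 51]
22. n11.lab = 4  [terminal]
23. n12.lab = -2  [terminal]
24. n10.mk = "rn"  ["rn"]
25. n10.pre = 25  [f₀.lab + 21]
26. n10.idx = 4  [4]
27. n10.lim = 28  [f₁.lab + 30]
28. n14.idx = -7  [terminal]
29. n15.lab = 25  [terminal]
30. n13.mk = "xr"  ["xr"]
31. n13.pre = -4  [f.lab * 3 - 79]
32. n13.idx = 10  [h.idx + 17]
33. n13.lim = 29  [f.lab + h.idx + 11]
34. n7.depth = -8  [S₁.lim * -1 + 21]
35. n7.fin = "xrn"  ["x" ++ S₀.mk]
36. n3.sig = "puxxrn"  [E₀.fin ++ E₁.fin]
37. n3.acc = -2  [E₁.depth + 6]
38. n17.fin = "yq"  [terminal]
39. n18.idx = 7  [terminal]
40. n16.mk = "kz"  ["kz"]
41. n16.pre = 3  [3]
42. n16.idx = 10  [h.idx * -1 + 17]
43. n16.lim = 15  [len(d.fin) + 13]
44. n0.mk = "kzuqu"  [S₁.mk ++ E.fin]
45. n0.pre = -7  [len(S₁.mk) - 9]
46. n0.idx = 10  [len(E.fin) + 7]
47. n0.lim = 10  [10]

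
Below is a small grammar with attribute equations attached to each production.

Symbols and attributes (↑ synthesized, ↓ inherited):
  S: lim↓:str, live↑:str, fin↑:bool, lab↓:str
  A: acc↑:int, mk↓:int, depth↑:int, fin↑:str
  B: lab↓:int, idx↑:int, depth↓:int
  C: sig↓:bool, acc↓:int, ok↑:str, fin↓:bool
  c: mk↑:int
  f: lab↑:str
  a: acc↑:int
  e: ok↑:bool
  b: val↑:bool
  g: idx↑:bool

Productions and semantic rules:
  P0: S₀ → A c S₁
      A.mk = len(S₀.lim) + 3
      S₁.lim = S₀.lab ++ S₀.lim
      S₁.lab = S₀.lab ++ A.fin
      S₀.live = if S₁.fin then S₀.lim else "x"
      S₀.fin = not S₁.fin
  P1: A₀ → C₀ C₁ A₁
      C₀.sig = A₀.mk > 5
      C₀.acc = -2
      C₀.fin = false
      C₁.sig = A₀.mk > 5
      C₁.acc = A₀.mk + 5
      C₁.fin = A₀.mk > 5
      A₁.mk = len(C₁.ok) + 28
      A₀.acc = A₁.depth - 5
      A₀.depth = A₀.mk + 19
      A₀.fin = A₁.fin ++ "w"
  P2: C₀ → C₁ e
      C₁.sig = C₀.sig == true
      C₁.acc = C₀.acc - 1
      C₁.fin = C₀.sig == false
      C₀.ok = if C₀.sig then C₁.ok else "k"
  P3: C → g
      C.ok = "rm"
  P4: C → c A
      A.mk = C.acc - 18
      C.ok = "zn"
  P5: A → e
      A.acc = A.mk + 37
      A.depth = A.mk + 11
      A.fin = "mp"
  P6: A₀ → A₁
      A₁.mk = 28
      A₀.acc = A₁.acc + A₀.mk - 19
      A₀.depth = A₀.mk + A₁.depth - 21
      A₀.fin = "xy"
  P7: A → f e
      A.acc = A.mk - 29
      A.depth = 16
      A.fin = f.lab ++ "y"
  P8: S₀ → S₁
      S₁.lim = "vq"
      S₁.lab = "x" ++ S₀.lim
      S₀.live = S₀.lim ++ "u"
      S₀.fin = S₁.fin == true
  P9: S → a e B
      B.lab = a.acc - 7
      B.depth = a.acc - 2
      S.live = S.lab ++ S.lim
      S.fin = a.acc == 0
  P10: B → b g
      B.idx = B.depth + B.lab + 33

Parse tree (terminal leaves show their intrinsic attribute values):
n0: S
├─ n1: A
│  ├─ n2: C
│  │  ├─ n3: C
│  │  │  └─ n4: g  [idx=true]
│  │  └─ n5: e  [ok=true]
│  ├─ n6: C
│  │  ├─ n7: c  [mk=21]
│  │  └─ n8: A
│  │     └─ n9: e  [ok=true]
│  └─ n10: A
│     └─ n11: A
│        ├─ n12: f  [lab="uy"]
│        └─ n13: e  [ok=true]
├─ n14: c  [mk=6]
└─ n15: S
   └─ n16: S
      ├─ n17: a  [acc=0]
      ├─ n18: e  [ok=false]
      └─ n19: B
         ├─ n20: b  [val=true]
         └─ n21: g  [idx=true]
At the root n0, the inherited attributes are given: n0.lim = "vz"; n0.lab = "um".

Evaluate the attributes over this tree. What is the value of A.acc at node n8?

1. n0.lim = "vz"  [given at root]
2. n0.lab = "um"  [given at root]
3. n1.mk = 5  [len(S₀.lim) + 3]
4. n2.sig = false  [A₀.mk > 5]
5. n2.acc = -2  [-2]
6. n2.fin = false  [false]
7. n3.sig = false  [C₀.sig == true]
8. n3.acc = -3  [C₀.acc - 1]
9. n3.fin = true  [C₀.sig == false]
10. n4.idx = true  [terminal]
11. n3.ok = "rm"  ["rm"]
12. n5.ok = true  [terminal]
13. n2.ok = "k"  [if C₀.sig then C₁.ok else "k"]
14. n6.sig = false  [A₀.mk > 5]
15. n6.acc = 10  [A₀.mk + 5]
16. n6.fin = false  [A₀.mk > 5]
17. n7.mk = 21  [terminal]
18. n8.mk = -8  [C.acc - 18]
19. n9.ok = true  [terminal]
20. n8.acc = 29  [A.mk + 37]
21. n8.depth = 3  [A.mk + 11]
22. n8.fin = "mp"  ["mp"]
23. n6.ok = "zn"  ["zn"]
24. n10.mk = 30  [len(C₁.ok) + 28]
25. n11.mk = 28  [28]
26. n12.lab = "uy"  [terminal]
27. n13.ok = true  [terminal]
28. n11.acc = -1  [A.mk - 29]
29. n11.depth = 16  [16]
30. n11.fin = "uyy"  [f.lab ++ "y"]
31. n10.acc = 10  [A₁.acc + A₀.mk - 19]
32. n10.depth = 25  [A₀.mk + A₁.depth - 21]
33. n10.fin = "xy"  ["xy"]
34. n1.acc = 20  [A₁.depth - 5]
35. n1.depth = 24  [A₀.mk + 19]
36. n1.fin = "xyw"  [A₁.fin ++ "w"]
37. n14.mk = 6  [terminal]
38. n15.lim = "umvz"  [S₀.lab ++ S₀.lim]
39. n15.lab = "umxyw"  [S₀.lab ++ A.fin]
40. n16.lim = "vq"  ["vq"]
41. n16.lab = "xumvz"  ["x" ++ S₀.lim]
42. n17.acc = 0  [terminal]
43. n18.ok = false  [terminal]
44. n19.lab = -7  [a.acc - 7]
45. n19.depth = -2  [a.acc - 2]
46. n20.val = true  [terminal]
47. n21.idx = true  [terminal]
48. n19.idx = 24  [B.depth + B.lab + 33]
49. n16.live = "xumvzvq"  [S.lab ++ S.lim]
50. n16.fin = true  [a.acc == 0]
51. n15.live = "umvzu"  [S₀.lim ++ "u"]
52. n15.fin = true  [S₁.fin == true]
53. n0.live = "vz"  [if S₁.fin then S₀.lim else "x"]
54. n0.fin = false  [not S₁.fin]

29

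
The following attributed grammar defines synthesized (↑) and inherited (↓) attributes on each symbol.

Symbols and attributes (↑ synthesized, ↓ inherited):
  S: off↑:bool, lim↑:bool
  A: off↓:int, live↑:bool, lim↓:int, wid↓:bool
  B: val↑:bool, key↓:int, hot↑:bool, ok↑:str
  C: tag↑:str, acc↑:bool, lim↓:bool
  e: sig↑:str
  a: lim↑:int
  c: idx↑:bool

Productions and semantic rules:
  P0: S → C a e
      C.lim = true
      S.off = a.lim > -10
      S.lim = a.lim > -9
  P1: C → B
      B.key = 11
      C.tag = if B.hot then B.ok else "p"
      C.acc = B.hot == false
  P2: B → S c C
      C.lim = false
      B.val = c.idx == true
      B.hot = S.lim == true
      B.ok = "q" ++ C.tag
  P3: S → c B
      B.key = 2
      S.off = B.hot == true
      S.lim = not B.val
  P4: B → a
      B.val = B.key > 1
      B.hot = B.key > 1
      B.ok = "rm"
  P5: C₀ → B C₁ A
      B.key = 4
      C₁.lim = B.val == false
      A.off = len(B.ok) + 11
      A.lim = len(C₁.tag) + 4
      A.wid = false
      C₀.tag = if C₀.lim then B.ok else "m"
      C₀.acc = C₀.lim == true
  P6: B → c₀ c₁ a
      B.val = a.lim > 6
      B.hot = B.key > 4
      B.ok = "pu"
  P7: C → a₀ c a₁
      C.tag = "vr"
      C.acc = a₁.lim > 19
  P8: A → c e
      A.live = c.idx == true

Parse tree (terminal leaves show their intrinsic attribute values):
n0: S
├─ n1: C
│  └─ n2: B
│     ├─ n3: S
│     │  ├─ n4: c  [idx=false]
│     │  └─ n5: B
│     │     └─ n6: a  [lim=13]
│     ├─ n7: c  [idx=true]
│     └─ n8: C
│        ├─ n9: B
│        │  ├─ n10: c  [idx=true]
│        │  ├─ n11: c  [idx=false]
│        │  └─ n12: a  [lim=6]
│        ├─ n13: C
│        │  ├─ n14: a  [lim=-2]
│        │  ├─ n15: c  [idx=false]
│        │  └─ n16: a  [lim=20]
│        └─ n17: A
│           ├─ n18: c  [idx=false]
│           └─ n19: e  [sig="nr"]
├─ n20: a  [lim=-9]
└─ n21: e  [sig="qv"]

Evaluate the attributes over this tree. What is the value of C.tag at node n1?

"p"

1. n1.lim = true  [true]
2. n2.key = 11  [11]
3. n4.idx = false  [terminal]
4. n5.key = 2  [2]
5. n6.lim = 13  [terminal]
6. n5.val = true  [B.key > 1]
7. n5.hot = true  [B.key > 1]
8. n5.ok = "rm"  ["rm"]
9. n3.off = true  [B.hot == true]
10. n3.lim = false  [not B.val]
11. n7.idx = true  [terminal]
12. n8.lim = false  [false]
13. n9.key = 4  [4]
14. n10.idx = true  [terminal]
15. n11.idx = false  [terminal]
16. n12.lim = 6  [terminal]
17. n9.val = false  [a.lim > 6]
18. n9.hot = false  [B.key > 4]
19. n9.ok = "pu"  ["pu"]
20. n13.lim = true  [B.val == false]
21. n14.lim = -2  [terminal]
22. n15.idx = false  [terminal]
23. n16.lim = 20  [terminal]
24. n13.tag = "vr"  ["vr"]
25. n13.acc = true  [a₁.lim > 19]
26. n17.off = 13  [len(B.ok) + 11]
27. n17.lim = 6  [len(C₁.tag) + 4]
28. n17.wid = false  [false]
29. n18.idx = false  [terminal]
30. n19.sig = "nr"  [terminal]
31. n17.live = false  [c.idx == true]
32. n8.tag = "m"  [if C₀.lim then B.ok else "m"]
33. n8.acc = false  [C₀.lim == true]
34. n2.val = true  [c.idx == true]
35. n2.hot = false  [S.lim == true]
36. n2.ok = "qm"  ["q" ++ C.tag]
37. n1.tag = "p"  [if B.hot then B.ok else "p"]
38. n1.acc = true  [B.hot == false]
39. n20.lim = -9  [terminal]
40. n21.sig = "qv"  [terminal]
41. n0.off = true  [a.lim > -10]
42. n0.lim = false  [a.lim > -9]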